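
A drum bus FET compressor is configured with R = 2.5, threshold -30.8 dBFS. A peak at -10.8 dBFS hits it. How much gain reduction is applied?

12 dB

The signal is 20 dB above threshold.
A 2.5:1 ratio leaves 8 dB of that excess.
Gain reduction = 20 − 8 = 12 dB.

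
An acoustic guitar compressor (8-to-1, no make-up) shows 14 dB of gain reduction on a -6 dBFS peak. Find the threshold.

-22 dBFS

Input is 16 dB above T (since output overshoot × R = input overshoot: (-20 − T)·8 = -6 − T gives T = -22 dBFS).
Check: -22 + (-6 − (-22))/8 = -22 + 2 = -20 dBFS. ✓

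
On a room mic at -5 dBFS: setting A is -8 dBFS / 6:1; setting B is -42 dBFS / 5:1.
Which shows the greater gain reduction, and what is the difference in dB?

B, by 27.1 dB

A: GR = 3 − 3/6 = 2.5 dB.
B: GR = 37 − 37/5 = 29.6 dB.
B applies 27.1 dB more gain reduction.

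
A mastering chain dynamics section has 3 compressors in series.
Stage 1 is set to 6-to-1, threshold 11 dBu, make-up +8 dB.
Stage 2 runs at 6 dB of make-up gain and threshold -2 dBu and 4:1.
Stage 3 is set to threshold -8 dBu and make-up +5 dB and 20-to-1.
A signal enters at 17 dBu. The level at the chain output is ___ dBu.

-2.125 dBu

Stage 1: overshoot 6 dB → 6/6 = 1 dB → 12 dBu; +8 dB make-up → 20 dBu.
Stage 2: 20 dBu is 22 dB over -2 dBu; at 4:1 that becomes 5.5 dB over, giving 3.5 dBu; +6 dB make-up → 9.5 dBu.
Stage 3: overshoot 17.5 dB → 17.5/20 = 0.875 dB → -7.125 dBu; +5 dB make-up → -2.125 dBu.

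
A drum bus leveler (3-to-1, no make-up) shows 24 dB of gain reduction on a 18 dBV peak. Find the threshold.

-18 dBV

Gain reduction = 18 − (-6) = 24 dB; output overshoot = GR / (R − 1) = 24 / 2 = 12 dB.
Threshold = output − output overshoot = -6 − 12 = -18 dBV.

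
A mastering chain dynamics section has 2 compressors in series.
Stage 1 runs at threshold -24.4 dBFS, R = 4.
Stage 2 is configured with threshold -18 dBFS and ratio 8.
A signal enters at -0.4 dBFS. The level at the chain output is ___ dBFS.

-18.4 dBFS

Stage 1: overshoot 24 dB → 24/4 = 6 dB → -18.4 dBFS.
Stage 2: -18.4 dBFS ≤ -18 dBFS, so stage 2 doesn't engage; output -18.4 dBFS.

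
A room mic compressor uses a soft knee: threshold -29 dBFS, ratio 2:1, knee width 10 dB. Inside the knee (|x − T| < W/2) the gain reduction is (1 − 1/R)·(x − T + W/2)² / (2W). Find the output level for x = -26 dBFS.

-27.6 dBFS

x − T + W/2 = -26 − (-29) + 5 = 8.
GR = (1 − 1/2) × 8² / 20 = 0.5 × 64 / 20 = 1.6 dB.
Output = -26 − 1.6 = -27.6 dBFS.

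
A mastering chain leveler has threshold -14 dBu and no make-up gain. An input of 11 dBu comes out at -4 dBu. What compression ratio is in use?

2.5:1

Input overshoot = 11 − (-14) = 25 dB; output overshoot = -4 − (-14) = 10 dB.
Ratio = 25 / 10 = 2.5.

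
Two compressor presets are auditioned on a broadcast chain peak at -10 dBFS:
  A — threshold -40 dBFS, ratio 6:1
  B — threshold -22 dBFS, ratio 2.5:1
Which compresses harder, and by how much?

A: overshoot 30 dB → output overshoot 5 dB → GR 25 dB.
B: overshoot 12 dB → output overshoot 4.8 dB → GR 7.2 dB.
A reduces 17.8 dB more.

A, by 17.8 dB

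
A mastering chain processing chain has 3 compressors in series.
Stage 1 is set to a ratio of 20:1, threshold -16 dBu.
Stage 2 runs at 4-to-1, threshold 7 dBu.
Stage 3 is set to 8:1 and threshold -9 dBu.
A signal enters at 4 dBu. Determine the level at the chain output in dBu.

-15 dBu

Stage 1: overshoot 20 dB → 20/20 = 1 dB → -15 dBu.
Stage 2: -15 dBu is at or below the 7 dBu threshold — no compression; output -15 dBu.
Stage 3: -15 dBu is at or below the -9 dBu threshold — no compression; output -15 dBu.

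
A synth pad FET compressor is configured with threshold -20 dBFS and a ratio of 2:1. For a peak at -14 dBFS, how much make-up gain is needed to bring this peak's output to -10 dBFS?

7 dB

Without make-up, output = threshold + overshoot/2 = -20 + 3 = -17 dBFS.
Gap to target: 7 dB.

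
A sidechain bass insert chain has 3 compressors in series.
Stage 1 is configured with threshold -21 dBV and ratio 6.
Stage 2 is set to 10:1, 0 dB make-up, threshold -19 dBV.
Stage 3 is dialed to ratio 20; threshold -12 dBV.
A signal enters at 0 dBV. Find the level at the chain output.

-18.85 dBV

Stage 1: 0 dBV is 21 dB over -21 dBV; at 6:1 that becomes 3.5 dB over, giving -17.5 dBV.
Stage 2: 1.5 dB above -19 dBV, reduced 10:1 to 0.15 dB above → -18.85 dBV.
Stage 3: -18.85 dBV ≤ -12 dBV, so stage 3 doesn't engage; output -18.85 dBV.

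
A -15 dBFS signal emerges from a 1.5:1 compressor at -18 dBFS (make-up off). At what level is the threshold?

-24 dBFS

Gain reduction = -15 − (-18) = 3 dB; output overshoot = GR / (R − 1) = 3 / 0.5 = 6 dB.
Threshold = output − output overshoot = -18 − 6 = -24 dBFS.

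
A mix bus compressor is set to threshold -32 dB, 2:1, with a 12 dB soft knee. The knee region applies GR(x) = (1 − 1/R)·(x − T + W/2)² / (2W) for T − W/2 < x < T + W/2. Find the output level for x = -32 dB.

-32.75 dB

x − T + W/2 = -32 − (-32) + 6 = 6.
GR = (1 − 1/2) × 6² / 24 = 0.5 × 36 / 24 = 0.75 dB.
Output = -32 − 0.75 = -32.75 dB.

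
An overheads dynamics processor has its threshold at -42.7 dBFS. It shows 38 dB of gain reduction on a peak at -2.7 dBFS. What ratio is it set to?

20:1

Input overshoot = -2.7 − (-42.7) = 40 dB.
Output overshoot = 40 − 38 = 2 dB.
Ratio = input overshoot / output overshoot = 40 / 2 = 20.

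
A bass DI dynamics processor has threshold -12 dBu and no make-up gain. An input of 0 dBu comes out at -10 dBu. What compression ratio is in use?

6:1

Input overshoot = 0 − (-12) = 12 dB; output overshoot = -10 − (-12) = 2 dB.
Ratio = 12 / 2 = 6.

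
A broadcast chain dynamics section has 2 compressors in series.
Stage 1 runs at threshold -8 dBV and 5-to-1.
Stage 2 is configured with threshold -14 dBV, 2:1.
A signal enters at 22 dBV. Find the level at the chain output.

-8 dBV

Stage 1: 30 dB above -8 dBV, reduced 5:1 to 6 dB above → -2 dBV.
Stage 2: overshoot 12 dB → 12/2 = 6 dB → -8 dBV.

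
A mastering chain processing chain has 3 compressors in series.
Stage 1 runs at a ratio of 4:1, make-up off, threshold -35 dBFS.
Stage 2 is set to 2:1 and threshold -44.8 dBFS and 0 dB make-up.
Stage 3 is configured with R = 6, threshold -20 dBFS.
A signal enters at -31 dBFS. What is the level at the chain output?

Stage 1: overshoot 4 dB → 4/4 = 1 dB → -34 dBFS.
Stage 2: overshoot 10.8 dB → 10.8/2 = 5.4 dB → -39.4 dBFS.
Stage 3: -39.4 dBFS is at or below the -20 dBFS threshold — no compression; output -39.4 dBFS.

-39.4 dBFS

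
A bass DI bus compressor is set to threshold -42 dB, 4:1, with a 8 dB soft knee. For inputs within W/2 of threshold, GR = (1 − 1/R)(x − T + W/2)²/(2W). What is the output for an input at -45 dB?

-45.046875 dB

x − T + W/2 = -45 − (-42) + 4 = 1.
GR = (1 − 1/4) × 1² / 16 = 0.75 × 1 / 16 = 0.046875 dB.
Output = -45 − 0.046875 = -45.046875 dB.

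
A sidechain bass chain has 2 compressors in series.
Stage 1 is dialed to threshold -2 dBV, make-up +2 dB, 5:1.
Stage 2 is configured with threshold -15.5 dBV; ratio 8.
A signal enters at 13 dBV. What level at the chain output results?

-13.1875 dBV

Stage 1: 15 dB above -2 dBV, reduced 5:1 to 3 dB above → 1 dBV; +2 dB make-up → 3 dBV.
Stage 2: 18.5 dB above -15.5 dBV, reduced 8:1 to 2.3125 dB above → -13.1875 dBV.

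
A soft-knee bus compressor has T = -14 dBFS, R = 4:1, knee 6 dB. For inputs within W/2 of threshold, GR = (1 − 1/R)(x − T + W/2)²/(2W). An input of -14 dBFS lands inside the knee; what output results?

-14.5625 dBFS

x − T + W/2 = -14 − (-14) + 3 = 3.
GR = (1 − 1/4) × 3² / 12 = 0.75 × 9 / 12 = 0.5625 dB.
Output = -14 − 0.5625 = -14.5625 dBFS.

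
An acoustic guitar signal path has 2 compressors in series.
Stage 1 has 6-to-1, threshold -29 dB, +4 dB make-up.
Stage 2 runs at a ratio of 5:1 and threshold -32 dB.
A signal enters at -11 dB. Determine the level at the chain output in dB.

-30 dB

Stage 1: overshoot 18 dB → 18/6 = 3 dB → -26 dB; +4 dB make-up → -22 dB.
Stage 2: overshoot 10 dB → 10/5 = 2 dB → -30 dB.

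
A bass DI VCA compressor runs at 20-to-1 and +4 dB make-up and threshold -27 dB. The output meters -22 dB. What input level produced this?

-7 dB

Remove make-up: -22 − 4 = -26 dB.
The compressed level sits -26 − (-27) = 1 dB over threshold.
Input overshoot = R × output overshoot = 20 dB → input = -27 + 20 = -7 dB.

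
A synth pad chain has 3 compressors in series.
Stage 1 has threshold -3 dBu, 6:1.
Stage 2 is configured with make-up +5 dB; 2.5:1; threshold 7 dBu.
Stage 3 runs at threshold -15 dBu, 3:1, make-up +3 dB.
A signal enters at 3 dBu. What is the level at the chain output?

-6 dBu

Stage 1: overshoot 6 dB → 6/6 = 1 dB → -2 dBu.
Stage 2: below threshold (-2 ≤ 7); passes unchanged; make-up brings it to 3 dBu.
Stage 3: overshoot 18 dB → 18/3 = 6 dB → -9 dBu; +3 dB make-up → -6 dBu.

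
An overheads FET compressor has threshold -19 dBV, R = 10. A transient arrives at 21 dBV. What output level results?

Overshoot: 21 − (-19) = 40 dB.
The 40 dB excess becomes 4 dB after 10:1 reduction.
Output = -19 + 4 = -15 dBV.

-15 dBV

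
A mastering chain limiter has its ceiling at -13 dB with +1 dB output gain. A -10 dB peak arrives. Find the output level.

-12 dB

A brickwall limiter is an ∞:1 compressor: any input above the ceiling is clamped to -13 dB.
Output gain then adds 1 dB: -13 + 1 = -12 dB.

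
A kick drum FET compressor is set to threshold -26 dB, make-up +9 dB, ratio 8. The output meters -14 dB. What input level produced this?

-2 dB

Before make-up, the level was -14 − 9 = -23 dB.
Post-compression overshoot = -23 − (-26) = 3 dB.
Input overshoot = R × output overshoot = 24 dB → input = -26 + 24 = -2 dB.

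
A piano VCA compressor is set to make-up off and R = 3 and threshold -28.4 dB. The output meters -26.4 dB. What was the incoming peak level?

-22.4 dB

The compressed level sits -26.4 − (-28.4) = 2 dB over threshold.
Before 3:1 compression the overshoot was 2 × 3 = 6 dB, so input = -28.4 + 6 = -22.4 dB.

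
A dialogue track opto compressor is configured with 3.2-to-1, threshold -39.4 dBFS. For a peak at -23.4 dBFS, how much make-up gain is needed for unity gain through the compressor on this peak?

Without make-up, output = threshold + overshoot/3.2 = -39.4 + 5 = -34.4 dBFS.
Gap to target: 11 dB.

11 dB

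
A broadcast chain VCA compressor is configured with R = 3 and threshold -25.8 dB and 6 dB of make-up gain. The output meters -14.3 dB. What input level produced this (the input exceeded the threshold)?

Before make-up, the level was -14.3 − 6 = -20.3 dB.
That's 5.5 dB above the -25.8 dB threshold.
Before 3:1 compression the overshoot was 5.5 × 3 = 16.5 dB, so input = -25.8 + 16.5 = -9.3 dB.

-9.3 dB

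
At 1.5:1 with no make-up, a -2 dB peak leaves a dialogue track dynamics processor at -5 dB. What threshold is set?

Gain reduction = -2 − (-5) = 3 dB; output overshoot = GR / (R − 1) = 3 / 0.5 = 6 dB.
Threshold = output − output overshoot = -5 − 6 = -11 dB.

-11 dB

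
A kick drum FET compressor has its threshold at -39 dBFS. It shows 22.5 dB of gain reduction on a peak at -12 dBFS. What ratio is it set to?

6:1

Input overshoot = -12 − (-39) = 27 dB.
Output overshoot = 27 − 22.5 = 4.5 dB.
Ratio = input overshoot / output overshoot = 27 / 4.5 = 6.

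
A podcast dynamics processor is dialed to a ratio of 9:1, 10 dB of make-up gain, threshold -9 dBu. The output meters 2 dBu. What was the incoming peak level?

Stripping the +10 dB make-up gives -8 dBu at the gain stage.
Post-compression overshoot = -8 − (-9) = 1 dB.
Input overshoot = R × output overshoot = 9 dB → input = -9 + 9 = 0 dBu.

0 dBu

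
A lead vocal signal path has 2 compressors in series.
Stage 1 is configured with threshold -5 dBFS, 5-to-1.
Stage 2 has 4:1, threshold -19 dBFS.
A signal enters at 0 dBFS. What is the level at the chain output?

Stage 1: 0 dBFS is 5 dB over -5 dBFS; at 5:1 that becomes 1 dB over, giving -4 dBFS.
Stage 2: 15 dB above -19 dBFS, reduced 4:1 to 3.75 dB above → -15.25 dBFS.

-15.25 dBFS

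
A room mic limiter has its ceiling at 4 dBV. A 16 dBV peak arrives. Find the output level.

4 dBV

At ∞:1, everything above 4 dBV is held at the ceiling.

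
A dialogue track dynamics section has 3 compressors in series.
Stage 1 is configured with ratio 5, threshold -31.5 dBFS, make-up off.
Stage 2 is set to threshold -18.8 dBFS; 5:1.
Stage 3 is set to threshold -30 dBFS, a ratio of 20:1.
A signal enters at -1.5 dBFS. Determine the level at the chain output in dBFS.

-29.775 dBFS

Stage 1: 30 dB above -31.5 dBFS, reduced 5:1 to 6 dB above → -25.5 dBFS.
Stage 2: -25.5 dBFS is at or below the -18.8 dBFS threshold — no compression; output -25.5 dBFS.
Stage 3: overshoot 4.5 dB → 4.5/20 = 0.225 dB → -29.775 dBFS.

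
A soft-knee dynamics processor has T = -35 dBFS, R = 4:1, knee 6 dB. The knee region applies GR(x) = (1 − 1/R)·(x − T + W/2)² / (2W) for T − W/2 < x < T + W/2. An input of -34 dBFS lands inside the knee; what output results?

x − T + W/2 = -34 − (-35) + 3 = 4.
GR = (1 − 1/4) × 4² / 12 = 0.75 × 16 / 12 = 1 dB.
Output = -34 − 1 = -35 dBFS.

-35 dBFS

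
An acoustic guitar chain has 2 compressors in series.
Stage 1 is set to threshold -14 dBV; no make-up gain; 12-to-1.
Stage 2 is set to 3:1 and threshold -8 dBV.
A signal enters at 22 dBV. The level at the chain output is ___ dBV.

Stage 1: overshoot 36 dB → 36/12 = 3 dB → -11 dBV.
Stage 2: -11 dBV ≤ -8 dBV, so stage 2 doesn't engage; output -11 dBV.

-11 dBV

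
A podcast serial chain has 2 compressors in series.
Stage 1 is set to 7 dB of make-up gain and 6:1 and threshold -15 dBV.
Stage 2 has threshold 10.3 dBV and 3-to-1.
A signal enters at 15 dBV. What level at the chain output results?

-3 dBV

Stage 1: 30 dB above -15 dBV, reduced 6:1 to 5 dB above → -10 dBV; +7 dB make-up → -3 dBV.
Stage 2: -3 dBV is at or below the 10.3 dBV threshold — no compression; output -3 dBV.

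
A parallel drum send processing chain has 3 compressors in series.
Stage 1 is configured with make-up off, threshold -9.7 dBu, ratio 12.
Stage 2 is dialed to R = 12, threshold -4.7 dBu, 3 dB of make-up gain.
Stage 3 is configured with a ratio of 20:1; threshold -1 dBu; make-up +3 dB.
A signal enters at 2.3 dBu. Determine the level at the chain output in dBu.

Stage 1: 2.3 dBu is 12 dB over -9.7 dBu; at 12:1 that becomes 1 dB over, giving -8.7 dBu.
Stage 2: -8.7 dBu ≤ -4.7 dBu, so stage 2 doesn't engage; make-up brings it to -5.7 dBu.
Stage 3: below threshold (-5.7 ≤ -1); passes unchanged; make-up brings it to -2.7 dBu.

-2.7 dBu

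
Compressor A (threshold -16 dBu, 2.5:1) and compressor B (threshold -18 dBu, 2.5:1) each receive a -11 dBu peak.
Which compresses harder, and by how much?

A: overshoot 5 dB → output overshoot 2 dB → GR 3 dB.
B: overshoot 7 dB → output overshoot 2.8 dB → GR 4.2 dB.
Difference: 1.2 dB in favour of B.

B, by 1.2 dB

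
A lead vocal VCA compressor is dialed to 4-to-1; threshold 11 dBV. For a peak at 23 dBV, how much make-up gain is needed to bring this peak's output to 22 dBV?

8 dB

The peak compresses to 11 + 12/4 = 14 dBV.
To reach 22 dBV requires 22 − 14 = 8 dB of make-up.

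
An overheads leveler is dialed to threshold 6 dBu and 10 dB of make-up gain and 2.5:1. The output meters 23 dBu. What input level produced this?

Remove make-up: 23 − 10 = 13 dBu.
Post-compression overshoot = 13 − 6 = 7 dB.
Undo the ratio: input overshoot = 7 × 2.5 = 17.5 dB, giving input = 23.5 dBu.

23.5 dBu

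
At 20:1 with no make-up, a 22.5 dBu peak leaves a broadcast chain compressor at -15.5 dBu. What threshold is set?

-17.5 dBu

Gain reduction = 22.5 − (-15.5) = 38 dB; output overshoot = GR / (R − 1) = 38 / 19 = 2 dB.
Threshold = output − output overshoot = -15.5 − 2 = -17.5 dBu.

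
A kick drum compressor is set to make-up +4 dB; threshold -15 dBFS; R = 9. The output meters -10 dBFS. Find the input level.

-6 dBFS

Before make-up, the level was -10 − 4 = -14 dBFS.
The compressed level sits -14 − (-15) = 1 dB over threshold.
Undo the ratio: input overshoot = 1 × 9 = 9 dB, giving input = -6 dBFS.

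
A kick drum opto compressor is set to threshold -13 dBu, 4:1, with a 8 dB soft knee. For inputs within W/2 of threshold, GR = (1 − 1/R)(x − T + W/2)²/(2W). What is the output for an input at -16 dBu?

-16.046875 dBu

x − T + W/2 = -16 − (-13) + 4 = 1.
GR = (1 − 1/4) × 1² / 16 = 0.75 × 1 / 16 = 0.046875 dB.
Output = -16 − 0.046875 = -16.046875 dBu.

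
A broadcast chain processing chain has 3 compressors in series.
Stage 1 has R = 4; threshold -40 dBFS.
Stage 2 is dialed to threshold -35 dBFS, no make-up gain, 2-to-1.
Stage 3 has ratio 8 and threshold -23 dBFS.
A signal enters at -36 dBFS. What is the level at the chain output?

-39 dBFS

Stage 1: -36 dBFS is 4 dB over -40 dBFS; at 4:1 that becomes 1 dB over, giving -39 dBFS.
Stage 2: -39 dBFS is at or below the -35 dBFS threshold — no compression; output -39 dBFS.
Stage 3: -39 dBFS is at or below the -23 dBFS threshold — no compression; output -39 dBFS.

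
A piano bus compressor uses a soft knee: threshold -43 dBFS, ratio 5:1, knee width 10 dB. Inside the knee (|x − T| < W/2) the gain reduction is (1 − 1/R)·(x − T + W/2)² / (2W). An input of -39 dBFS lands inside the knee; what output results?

x − T + W/2 = -39 − (-43) + 5 = 9.
GR = (1 − 1/5) × 9² / 20 = 0.8 × 81 / 20 = 3.24 dB.
Output = -39 − 3.24 = -42.24 dBFS.

-42.24 dBFS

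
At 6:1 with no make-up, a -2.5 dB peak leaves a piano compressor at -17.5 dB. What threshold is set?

Let T be the threshold. Output overshoot = (input overshoot)/R, so -17.5 − T = (-2.5 − T)/6.
6·(-17.5 − T) = -2.5 − T → 5·T = -105 − (-2.5) = -102.5.
T = -102.5/5 = -20.5 dB.

-20.5 dB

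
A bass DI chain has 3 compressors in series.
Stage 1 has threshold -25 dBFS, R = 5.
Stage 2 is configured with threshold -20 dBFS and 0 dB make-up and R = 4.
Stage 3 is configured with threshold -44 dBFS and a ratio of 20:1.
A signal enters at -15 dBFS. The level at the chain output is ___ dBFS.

Stage 1: 10 dB above -25 dBFS, reduced 5:1 to 2 dB above → -23 dBFS.
Stage 2: -23 dBFS ≤ -20 dBFS, so stage 2 doesn't engage; output -23 dBFS.
Stage 3: -23 dBFS is 21 dB over -44 dBFS; at 20:1 that becomes 1.05 dB over, giving -42.95 dBFS.

-42.95 dBFS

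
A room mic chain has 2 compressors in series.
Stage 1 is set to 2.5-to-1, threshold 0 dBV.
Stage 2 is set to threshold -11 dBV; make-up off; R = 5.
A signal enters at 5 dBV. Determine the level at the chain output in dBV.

-8.4 dBV

Stage 1: 5 dB above 0 dBV, reduced 2.5:1 to 2 dB above → 2 dBV.
Stage 2: overshoot 13 dB → 13/5 = 2.6 dB → -8.4 dBV.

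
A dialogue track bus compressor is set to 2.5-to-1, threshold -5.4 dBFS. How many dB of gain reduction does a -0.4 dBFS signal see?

The signal is 5 dB above threshold.
At 2.5:1, output sits 5/2.5 = 2 dB above threshold.
So the signal is attenuated by 5 − 2 = 3 dB.

3 dB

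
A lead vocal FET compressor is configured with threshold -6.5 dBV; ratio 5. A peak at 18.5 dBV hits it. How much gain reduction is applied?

18.5 dBV exceeds the threshold by 25 dB.
At 5:1, output sits 25/5 = 5 dB above threshold.
So the signal is attenuated by 25 − 5 = 20 dB.

20 dB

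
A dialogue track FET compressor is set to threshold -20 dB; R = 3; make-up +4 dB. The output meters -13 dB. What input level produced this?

Stripping the +4 dB make-up gives -17 dB at the gain stage.
The compressed level sits -17 − (-20) = 3 dB over threshold.
Undo the ratio: input overshoot = 3 × 3 = 9 dB, giving input = -11 dB.

-11 dB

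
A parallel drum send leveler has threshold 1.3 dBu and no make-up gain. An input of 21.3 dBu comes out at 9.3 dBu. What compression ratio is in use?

2.5:1

Input overshoot = 21.3 − 1.3 = 20 dB; output overshoot = 9.3 − 1.3 = 8 dB.
Ratio = 20 / 8 = 2.5.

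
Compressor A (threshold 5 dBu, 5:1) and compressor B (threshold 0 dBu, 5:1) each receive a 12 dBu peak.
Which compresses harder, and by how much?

A: GR = 7 − 7/5 = 5.6 dB.
B: GR = 12 − 12/5 = 9.6 dB.
Difference: 4 dB in favour of B.

B, by 4 dB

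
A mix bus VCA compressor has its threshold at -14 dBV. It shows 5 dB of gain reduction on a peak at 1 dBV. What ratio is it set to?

Input overshoot = 1 − (-14) = 15 dB.
Output overshoot = 15 − 5 = 10 dB.
Ratio = input overshoot / output overshoot = 15 / 10 = 1.5.

1.5:1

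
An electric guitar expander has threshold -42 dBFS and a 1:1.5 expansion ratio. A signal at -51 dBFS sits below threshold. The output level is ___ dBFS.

-55.5 dBFS

The input is 9 dB below the -42 dBFS threshold.
A 1:1.5 expander multiplies undershoot by 1.5: 9 × 1.5 = 13.5 dB below threshold.
Output = -42 − 13.5 = -55.5 dBFS.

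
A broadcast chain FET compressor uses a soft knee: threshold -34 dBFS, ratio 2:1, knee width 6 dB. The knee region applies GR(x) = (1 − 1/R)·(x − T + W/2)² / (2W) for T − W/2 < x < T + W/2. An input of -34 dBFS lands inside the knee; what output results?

-34.375 dBFS

x − T + W/2 = -34 − (-34) + 3 = 3.
GR = (1 − 1/2) × 3² / 12 = 0.5 × 9 / 12 = 0.375 dB.
Output = -34 − 0.375 = -34.375 dBFS.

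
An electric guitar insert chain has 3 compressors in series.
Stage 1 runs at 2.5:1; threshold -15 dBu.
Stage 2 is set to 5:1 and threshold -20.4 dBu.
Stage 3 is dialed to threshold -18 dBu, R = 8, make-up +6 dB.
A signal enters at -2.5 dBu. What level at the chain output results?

Stage 1: 12.5 dB above -15 dBu, reduced 2.5:1 to 5 dB above → -10 dBu.
Stage 2: overshoot 10.4 dB → 10.4/5 = 2.08 dB → -18.32 dBu.
Stage 3: -18.32 dBu is at or below the -18 dBu threshold — no compression; make-up brings it to -12.32 dBu.

-12.32 dBu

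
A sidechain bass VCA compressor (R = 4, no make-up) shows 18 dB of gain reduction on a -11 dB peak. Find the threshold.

Let T be the threshold. Output overshoot = (input overshoot)/R, so -29 − T = (-11 − T)/4.
4·(-29 − T) = -11 − T → 3·T = -116 − (-11) = -105.
T = -105/3 = -35 dB.

-35 dB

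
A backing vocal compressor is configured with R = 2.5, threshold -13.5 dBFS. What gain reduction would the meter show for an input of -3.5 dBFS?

The signal is 10 dB above threshold.
A 2.5:1 ratio leaves 4 dB of that excess.
So the signal is attenuated by 10 − 4 = 6 dB.

6 dB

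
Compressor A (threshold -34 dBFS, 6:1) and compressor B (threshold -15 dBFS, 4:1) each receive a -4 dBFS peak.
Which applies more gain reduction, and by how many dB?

A, by 16.75 dB

A: 30 dB over, compressed to 5 dB over, so 25 dB of GR.
B: 11 dB over, compressed to 2.75 dB over, so 8.25 dB of GR.
Difference: 16.75 dB in favour of A.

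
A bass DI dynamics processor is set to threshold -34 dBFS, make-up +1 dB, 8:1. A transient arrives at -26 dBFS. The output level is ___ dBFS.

The input is 8 dB above the -34 dBFS threshold.
The 8 dB excess becomes 1 dB after 8:1 reduction.
That puts the output at -33 dBFS; make-up adds 1 dB, giving -32 dBFS.

-32 dBFS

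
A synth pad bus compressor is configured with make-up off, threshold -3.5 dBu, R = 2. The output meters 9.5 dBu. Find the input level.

22.5 dBu

The compressed level sits 9.5 − (-3.5) = 13 dB over threshold.
Before 2:1 compression the overshoot was 13 × 2 = 26 dB, so input = -3.5 + 26 = 22.5 dBu.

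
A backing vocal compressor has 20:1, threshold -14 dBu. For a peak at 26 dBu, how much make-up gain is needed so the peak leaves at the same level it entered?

38 dB

The peak compresses to -14 + 40/20 = -12 dBu.
To reach 26 dBu requires 26 − (-12) = 38 dB of make-up.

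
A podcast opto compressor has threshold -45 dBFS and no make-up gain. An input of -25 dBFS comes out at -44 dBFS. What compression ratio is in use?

Input overshoot = -25 − (-45) = 20 dB; output overshoot = -44 − (-45) = 1 dB.
Ratio = 20 / 1 = 20.

20:1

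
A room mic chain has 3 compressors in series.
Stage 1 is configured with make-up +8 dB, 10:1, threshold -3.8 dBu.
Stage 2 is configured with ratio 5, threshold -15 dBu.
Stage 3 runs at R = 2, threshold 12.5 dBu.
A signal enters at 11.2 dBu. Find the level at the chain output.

-10.86 dBu

Stage 1: overshoot 15 dB → 15/10 = 1.5 dB → -2.3 dBu; +8 dB make-up → 5.7 dBu.
Stage 2: 20.7 dB above -15 dBu, reduced 5:1 to 4.14 dB above → -10.86 dBu.
Stage 3: -10.86 dBu is at or below the 12.5 dBu threshold — no compression; output -10.86 dBu.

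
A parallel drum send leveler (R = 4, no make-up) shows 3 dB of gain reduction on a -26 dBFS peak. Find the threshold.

Gain reduction = -26 − (-29) = 3 dB; output overshoot = GR / (R − 1) = 3 / 3 = 1 dB.
Threshold = output − output overshoot = -29 − 1 = -30 dBFS.

-30 dBFS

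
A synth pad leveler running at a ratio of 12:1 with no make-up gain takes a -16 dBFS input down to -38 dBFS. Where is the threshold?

-40 dBFS

Input is 24 dB above T (since output overshoot × R = input overshoot: (-38 − T)·12 = -16 − T gives T = -40 dBFS).
Check: -40 + (-16 − (-40))/12 = -40 + 2 = -38 dBFS. ✓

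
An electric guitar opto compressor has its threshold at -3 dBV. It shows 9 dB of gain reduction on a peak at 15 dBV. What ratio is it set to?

Input overshoot = 15 − (-3) = 18 dB.
Output overshoot = 18 − 9 = 9 dB.
Ratio = input overshoot / output overshoot = 18 / 9 = 2.

2:1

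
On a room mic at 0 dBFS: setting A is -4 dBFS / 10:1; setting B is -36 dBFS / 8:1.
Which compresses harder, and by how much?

B, by 27.9 dB

A: GR = 4 − 4/10 = 3.6 dB.
B: GR = 36 − 36/8 = 31.5 dB.
B reduces 27.9 dB more.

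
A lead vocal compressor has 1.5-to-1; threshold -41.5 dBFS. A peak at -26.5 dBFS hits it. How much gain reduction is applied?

The signal is 15 dB above threshold.
A 1.5:1 ratio leaves 10 dB of that excess.
Gain reduction = 15 − 10 = 5 dB.

5 dB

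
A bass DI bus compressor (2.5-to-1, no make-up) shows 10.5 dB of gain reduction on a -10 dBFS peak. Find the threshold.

Input is 17.5 dB above T (since output overshoot × R = input overshoot: (-20.5 − T)·2.5 = -10 − T gives T = -27.5 dBFS).
Check: -27.5 + (-10 − (-27.5))/2.5 = -27.5 + 7 = -20.5 dBFS. ✓

-27.5 dBFS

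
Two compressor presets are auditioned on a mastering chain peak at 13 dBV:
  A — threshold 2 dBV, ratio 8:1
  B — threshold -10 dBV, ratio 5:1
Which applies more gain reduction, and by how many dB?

A: GR = 11 − 11/8 = 9.625 dB.
B: GR = 23 − 23/5 = 18.4 dB.
B applies 8.775 dB more gain reduction.

B, by 8.775 dB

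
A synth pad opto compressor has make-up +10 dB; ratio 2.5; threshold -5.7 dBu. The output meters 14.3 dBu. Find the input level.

19.3 dBu

Stripping the +10 dB make-up gives 4.3 dBu at the gain stage.
Post-compression overshoot = 4.3 − (-5.7) = 10 dB.
Before 2.5:1 compression the overshoot was 10 × 2.5 = 25 dB, so input = -5.7 + 25 = 19.3 dBu.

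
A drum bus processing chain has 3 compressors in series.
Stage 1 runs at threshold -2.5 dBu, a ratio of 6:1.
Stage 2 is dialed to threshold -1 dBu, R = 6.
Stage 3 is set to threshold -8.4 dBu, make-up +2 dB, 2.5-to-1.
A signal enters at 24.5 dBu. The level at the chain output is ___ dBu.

Stage 1: 27 dB above -2.5 dBu, reduced 6:1 to 4.5 dB above → 2 dBu.
Stage 2: overshoot 3 dB → 3/6 = 0.5 dB → -0.5 dBu.
Stage 3: -0.5 dBu is 7.9 dB over -8.4 dBu; at 2.5:1 that becomes 3.16 dB over, giving -5.24 dBu; +2 dB make-up → -3.24 dBu.

-3.24 dBu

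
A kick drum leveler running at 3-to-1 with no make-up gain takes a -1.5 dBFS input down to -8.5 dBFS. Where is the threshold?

-12 dBFS

Input is 10.5 dB above T (since output overshoot × R = input overshoot: (-8.5 − T)·3 = -1.5 − T gives T = -12 dBFS).
Check: -12 + (-1.5 − (-12))/3 = -12 + 3.5 = -8.5 dBFS. ✓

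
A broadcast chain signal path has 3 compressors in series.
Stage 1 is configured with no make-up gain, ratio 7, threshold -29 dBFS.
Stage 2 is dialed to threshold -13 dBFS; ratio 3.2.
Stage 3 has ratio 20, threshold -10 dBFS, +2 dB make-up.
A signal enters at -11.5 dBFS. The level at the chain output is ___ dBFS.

-24.5 dBFS

Stage 1: -11.5 dBFS is 17.5 dB over -29 dBFS; at 7:1 that becomes 2.5 dB over, giving -26.5 dBFS.
Stage 2: -26.5 dBFS ≤ -13 dBFS, so stage 2 doesn't engage; output -26.5 dBFS.
Stage 3: -26.5 dBFS ≤ -10 dBFS, so stage 3 doesn't engage; make-up brings it to -24.5 dBFS.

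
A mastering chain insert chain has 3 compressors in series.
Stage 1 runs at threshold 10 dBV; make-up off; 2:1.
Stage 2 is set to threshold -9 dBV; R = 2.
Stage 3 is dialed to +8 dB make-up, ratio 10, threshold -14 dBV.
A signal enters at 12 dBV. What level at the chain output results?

-4.5 dBV

Stage 1: 12 dBV is 2 dB over 10 dBV; at 2:1 that becomes 1 dB over, giving 11 dBV.
Stage 2: 11 dBV is 20 dB over -9 dBV; at 2:1 that becomes 10 dB over, giving 1 dBV.
Stage 3: 1 dBV is 15 dB over -14 dBV; at 10:1 that becomes 1.5 dB over, giving -12.5 dBV; +8 dB make-up → -4.5 dBV.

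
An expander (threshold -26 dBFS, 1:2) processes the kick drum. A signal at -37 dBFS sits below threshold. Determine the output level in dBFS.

-48 dBFS

Below threshold, a 1:2 expander applies gain = (2−1)×(T − x) of attenuation.
(2−1) × 11 = 11 dB, so output = -37 − 11 = -48 dBFS.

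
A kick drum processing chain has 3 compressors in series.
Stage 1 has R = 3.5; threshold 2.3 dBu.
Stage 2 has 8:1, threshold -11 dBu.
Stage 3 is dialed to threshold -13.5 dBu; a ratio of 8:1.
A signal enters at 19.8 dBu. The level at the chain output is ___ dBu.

-12.901563 dBu

Stage 1: 19.8 dBu is 17.5 dB over 2.3 dBu; at 3.5:1 that becomes 5 dB over, giving 7.3 dBu.
Stage 2: 18.3 dB above -11 dBu, reduced 8:1 to 2.2875 dB above → -8.7125 dBu.
Stage 3: 4.7875 dB above -13.5 dBu, reduced 8:1 to 0.598437 dB above → -12.901563 dBu.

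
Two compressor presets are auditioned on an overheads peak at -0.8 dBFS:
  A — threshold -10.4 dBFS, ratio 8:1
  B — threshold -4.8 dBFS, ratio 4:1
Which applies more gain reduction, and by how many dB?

A, by 5.4 dB

A: 9.6 dB over, compressed to 1.2 dB over, so 8.4 dB of GR.
B: 4 dB over, compressed to 1 dB over, so 3 dB of GR.
A reduces 5.4 dB more.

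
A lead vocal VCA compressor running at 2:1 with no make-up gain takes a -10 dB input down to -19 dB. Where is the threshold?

-28 dB

Let T be the threshold. Output overshoot = (input overshoot)/R, so -19 − T = (-10 − T)/2.
2·(-19 − T) = -10 − T → 1·T = -38 − (-10) = -28.
T = -28/1 = -28 dB.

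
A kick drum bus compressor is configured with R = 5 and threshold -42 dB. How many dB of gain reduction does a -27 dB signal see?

12 dB

Overshoot = -27 − (-42) = 15 dB.
A 5:1 ratio leaves 3 dB of that excess.
Gain reduction = 15 − 3 = 12 dB.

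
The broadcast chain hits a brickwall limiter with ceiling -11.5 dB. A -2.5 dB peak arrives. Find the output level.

-11.5 dB

At ∞:1, everything above -11.5 dB is held at the ceiling.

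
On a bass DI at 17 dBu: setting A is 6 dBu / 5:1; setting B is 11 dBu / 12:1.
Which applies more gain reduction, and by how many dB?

A, by 3.3 dB

A: 11 dB over, compressed to 2.2 dB over, so 8.8 dB of GR.
B: 6 dB over, compressed to 0.5 dB over, so 5.5 dB of GR.
A applies 3.3 dB more gain reduction.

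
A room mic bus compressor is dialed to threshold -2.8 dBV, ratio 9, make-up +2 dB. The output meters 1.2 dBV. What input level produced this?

15.2 dBV

Stripping the +2 dB make-up gives -0.8 dBV at the gain stage.
The compressed level sits -0.8 − (-2.8) = 2 dB over threshold.
Input overshoot = R × output overshoot = 18 dB → input = -2.8 + 18 = 15.2 dBV.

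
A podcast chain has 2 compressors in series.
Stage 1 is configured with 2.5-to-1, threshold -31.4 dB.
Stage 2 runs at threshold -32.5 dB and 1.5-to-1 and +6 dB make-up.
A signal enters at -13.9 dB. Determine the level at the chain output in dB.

Stage 1: overshoot 17.5 dB → 17.5/2.5 = 7 dB → -24.4 dB.
Stage 2: 8.1 dB above -32.5 dB, reduced 1.5:1 to 5.4 dB above → -27.1 dB; +6 dB make-up → -21.1 dB.

-21.1 dB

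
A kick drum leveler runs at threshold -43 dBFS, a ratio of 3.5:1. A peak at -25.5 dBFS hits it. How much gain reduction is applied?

The signal is 17.5 dB above threshold.
At 3.5:1, output sits 17.5/3.5 = 5 dB above threshold.
So the signal is attenuated by 17.5 − 5 = 12.5 dB.

12.5 dB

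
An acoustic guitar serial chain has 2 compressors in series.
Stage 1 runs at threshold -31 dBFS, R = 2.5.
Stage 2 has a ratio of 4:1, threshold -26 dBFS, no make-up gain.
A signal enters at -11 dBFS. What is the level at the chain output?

-25.25 dBFS

Stage 1: -11 dBFS is 20 dB over -31 dBFS; at 2.5:1 that becomes 8 dB over, giving -23 dBFS.
Stage 2: 3 dB above -26 dBFS, reduced 4:1 to 0.75 dB above → -25.25 dBFS.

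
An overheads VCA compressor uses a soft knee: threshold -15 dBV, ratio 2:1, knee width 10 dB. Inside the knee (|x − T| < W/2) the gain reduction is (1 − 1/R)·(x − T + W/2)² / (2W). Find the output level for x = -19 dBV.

x − T + W/2 = -19 − (-15) + 5 = 1.
GR = (1 − 1/2) × 1² / 20 = 0.5 × 1 / 20 = 0.025 dB.
Output = -19 − 0.025 = -19.025 dBV.

-19.025 dBV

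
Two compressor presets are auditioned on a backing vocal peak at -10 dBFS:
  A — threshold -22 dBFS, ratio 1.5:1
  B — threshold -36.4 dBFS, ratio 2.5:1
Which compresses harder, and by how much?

B, by 11.84 dB

A: 12 dB over, compressed to 8 dB over, so 4 dB of GR.
B: 26.4 dB over, compressed to 10.56 dB over, so 15.84 dB of GR.
Difference: 11.84 dB in favour of B.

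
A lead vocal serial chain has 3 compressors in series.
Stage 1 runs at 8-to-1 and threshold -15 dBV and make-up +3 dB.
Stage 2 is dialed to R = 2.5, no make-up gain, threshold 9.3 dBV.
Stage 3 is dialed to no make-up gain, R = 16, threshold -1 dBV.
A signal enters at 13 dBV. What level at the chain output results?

Stage 1: 13 dBV is 28 dB over -15 dBV; at 8:1 that becomes 3.5 dB over, giving -11.5 dBV; +3 dB make-up → -8.5 dBV.
Stage 2: -8.5 dBV is at or below the 9.3 dBV threshold — no compression; output -8.5 dBV.
Stage 3: -8.5 dBV is at or below the -1 dBV threshold — no compression; output -8.5 dBV.

-8.5 dBV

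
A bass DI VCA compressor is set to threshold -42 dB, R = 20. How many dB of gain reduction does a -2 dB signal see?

The signal is 40 dB above threshold.
After 20:1 compression the overshoot becomes 40/20 = 2 dB.
Gain reduction = 40 − 2 = 38 dB.

38 dB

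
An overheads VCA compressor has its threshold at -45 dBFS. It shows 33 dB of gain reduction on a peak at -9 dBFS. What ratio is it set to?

Input overshoot = -9 − (-45) = 36 dB.
Output overshoot = 36 − 33 = 3 dB.
Ratio = input overshoot / output overshoot = 36 / 3 = 12.

12:1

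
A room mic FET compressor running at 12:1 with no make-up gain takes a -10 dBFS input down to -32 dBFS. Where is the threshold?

-34 dBFS

Gain reduction = -10 − (-32) = 22 dB; output overshoot = GR / (R − 1) = 22 / 11 = 2 dB.
Threshold = output − output overshoot = -32 − 2 = -34 dBFS.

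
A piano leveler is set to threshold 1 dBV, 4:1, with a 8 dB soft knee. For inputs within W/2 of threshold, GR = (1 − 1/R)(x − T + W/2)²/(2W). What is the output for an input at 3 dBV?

x − T + W/2 = 3 − 1 + 4 = 6.
GR = (1 − 1/4) × 6² / 16 = 0.75 × 36 / 16 = 1.6875 dB.
Output = 3 − 1.6875 = 1.3125 dBV.

1.3125 dBV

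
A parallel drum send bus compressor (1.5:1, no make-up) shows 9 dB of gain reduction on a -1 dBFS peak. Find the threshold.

-28 dBFS

Gain reduction = -1 − (-10) = 9 dB; output overshoot = GR / (R − 1) = 9 / 0.5 = 18 dB.
Threshold = output − output overshoot = -10 − 18 = -28 dBFS.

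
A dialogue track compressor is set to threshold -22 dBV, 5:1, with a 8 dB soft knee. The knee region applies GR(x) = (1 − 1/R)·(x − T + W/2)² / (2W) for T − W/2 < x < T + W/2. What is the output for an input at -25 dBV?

x − T + W/2 = -25 − (-22) + 4 = 1.
GR = (1 − 1/5) × 1² / 16 = 0.8 × 1 / 16 = 0.05 dB.
Output = -25 − 0.05 = -25.05 dBV.

-25.05 dBV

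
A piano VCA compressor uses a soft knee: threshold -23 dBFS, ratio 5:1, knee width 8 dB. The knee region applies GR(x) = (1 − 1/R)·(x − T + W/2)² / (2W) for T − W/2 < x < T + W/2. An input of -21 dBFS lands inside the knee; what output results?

-22.8 dBFS

x − T + W/2 = -21 − (-23) + 4 = 6.
GR = (1 − 1/5) × 6² / 16 = 0.8 × 36 / 16 = 1.8 dB.
Output = -21 − 1.8 = -22.8 dBFS.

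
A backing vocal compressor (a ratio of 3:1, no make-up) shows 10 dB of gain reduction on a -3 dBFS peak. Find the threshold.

Gain reduction = -3 − (-13) = 10 dB; output overshoot = GR / (R − 1) = 10 / 2 = 5 dB.
Threshold = output − output overshoot = -13 − 5 = -18 dBFS.

-18 dBFS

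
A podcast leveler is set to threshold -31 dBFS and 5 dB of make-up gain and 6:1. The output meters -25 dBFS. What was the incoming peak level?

Before make-up, the level was -25 − 5 = -30 dBFS.
The compressed level sits -30 − (-31) = 1 dB over threshold.
Input overshoot = R × output overshoot = 6 dB → input = -31 + 6 = -25 dBFS.

-25 dBFS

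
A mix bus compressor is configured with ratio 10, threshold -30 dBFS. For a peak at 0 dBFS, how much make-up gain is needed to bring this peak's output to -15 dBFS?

Overshoot 30 dB → 30/10 = 3 dB after compression, so the compressed level is -30 + 3 = -27 dBFS.
Make-up = target − compressed = -15 − (-27) = 12 dB.

12 dB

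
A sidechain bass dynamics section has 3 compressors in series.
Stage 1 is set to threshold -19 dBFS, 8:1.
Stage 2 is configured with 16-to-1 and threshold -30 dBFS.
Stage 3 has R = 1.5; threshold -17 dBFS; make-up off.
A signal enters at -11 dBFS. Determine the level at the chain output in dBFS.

-29.25 dBFS

Stage 1: overshoot 8 dB → 8/8 = 1 dB → -18 dBFS.
Stage 2: 12 dB above -30 dBFS, reduced 16:1 to 0.75 dB above → -29.25 dBFS.
Stage 3: -29.25 dBFS is at or below the -17 dBFS threshold — no compression; output -29.25 dBFS.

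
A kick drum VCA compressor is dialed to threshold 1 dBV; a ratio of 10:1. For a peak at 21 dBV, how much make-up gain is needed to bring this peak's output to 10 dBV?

Overshoot 20 dB → 20/10 = 2 dB after compression, so the compressed level is 1 + 2 = 3 dBV.
Make-up = target − compressed = 10 − 3 = 7 dB.

7 dB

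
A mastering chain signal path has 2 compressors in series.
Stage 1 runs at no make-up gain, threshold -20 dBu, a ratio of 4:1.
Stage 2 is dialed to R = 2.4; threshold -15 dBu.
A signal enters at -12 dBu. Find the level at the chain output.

Stage 1: overshoot 8 dB → 8/4 = 2 dB → -18 dBu.
Stage 2: -18 dBu is at or below the -15 dBu threshold — no compression; output -18 dBu.

-18 dBu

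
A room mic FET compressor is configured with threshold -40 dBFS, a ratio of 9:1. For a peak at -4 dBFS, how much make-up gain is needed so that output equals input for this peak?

32 dB

Overshoot 36 dB → 36/9 = 4 dB after compression, so the compressed level is -40 + 4 = -36 dBFS.
Make-up = target − compressed = -4 − (-36) = 32 dB.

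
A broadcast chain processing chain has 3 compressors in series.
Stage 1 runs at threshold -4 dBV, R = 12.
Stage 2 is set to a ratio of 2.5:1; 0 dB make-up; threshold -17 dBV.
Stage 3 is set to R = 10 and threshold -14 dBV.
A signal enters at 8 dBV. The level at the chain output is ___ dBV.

-13.74 dBV

Stage 1: overshoot 12 dB → 12/12 = 1 dB → -3 dBV.
Stage 2: -3 dBV is 14 dB over -17 dBV; at 2.5:1 that becomes 5.6 dB over, giving -11.4 dBV.
Stage 3: -11.4 dBV is 2.6 dB over -14 dBV; at 10:1 that becomes 0.26 dB over, giving -13.74 dBV.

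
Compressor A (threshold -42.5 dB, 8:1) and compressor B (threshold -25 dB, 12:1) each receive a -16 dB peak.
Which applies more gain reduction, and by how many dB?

A: GR = 26.5 − 26.5/8 = 23.1875 dB.
B: GR = 9 − 9/12 = 8.25 dB.
Difference: 14.9375 dB in favour of A.

A, by 14.9375 dB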